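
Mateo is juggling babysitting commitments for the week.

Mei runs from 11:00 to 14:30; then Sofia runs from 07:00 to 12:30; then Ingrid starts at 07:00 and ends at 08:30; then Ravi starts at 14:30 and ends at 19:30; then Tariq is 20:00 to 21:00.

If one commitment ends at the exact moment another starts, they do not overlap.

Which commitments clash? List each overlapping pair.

Sorted by start: Sofia, Ingrid, Mei, Ravi, Tariq.
Ingrid starts before Sofia ends → Sofia and Ingrid overlap.
Mei starts before Sofia ends → Sofia and Mei overlap.
Ravi starts after Sofia ends; Sofia is clear from here.
Mei starts after Ingrid ends; Ingrid is clear from here.
Ravi starts exactly when Mei ends (back-to-back, no overlap); Mei is clear from here.
Tariq starts after Ravi ends.

Ingrid & Sofia, Mei & Sofia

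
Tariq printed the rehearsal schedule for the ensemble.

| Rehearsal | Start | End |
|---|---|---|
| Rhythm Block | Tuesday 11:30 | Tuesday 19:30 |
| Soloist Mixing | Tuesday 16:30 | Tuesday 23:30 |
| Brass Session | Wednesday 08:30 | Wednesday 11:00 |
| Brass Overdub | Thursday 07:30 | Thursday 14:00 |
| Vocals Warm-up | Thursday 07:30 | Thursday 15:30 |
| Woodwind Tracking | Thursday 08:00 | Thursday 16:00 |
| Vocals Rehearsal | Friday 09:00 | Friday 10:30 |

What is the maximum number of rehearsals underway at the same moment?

3

Sweep the timeline, counting +1 at each start and −1 at each end (ends before starts at a tie):
Tuesday 11:30 start Rhythm Block → 1
Tuesday 16:30 start Soloist Mixing → 2
Tuesday 19:30 end Rhythm Block → 1
Tuesday 23:30 end Soloist Mixing → 0
Wednesday 08:30 start Brass Session → 1
Wednesday 11:00 end Brass Session → 0
Thursday 07:30 start Brass Overdub → 1
Thursday 07:30 start Vocals Warm-up → 2
Thursday 08:00 start Woodwind Tracking → 3
Thursday 14:00 end Brass Overdub → 2
Thursday 15:30 end Vocals Warm-up → 1
Thursday 16:00 end Woodwind Tracking → 0
Friday 09:00 start Vocals Rehearsal → 1
Friday 10:30 end Vocals Rehearsal → 0
Peak is 3, at Thursday 08:00 (Brass Overdub, Vocals Warm-up, Woodwind Tracking).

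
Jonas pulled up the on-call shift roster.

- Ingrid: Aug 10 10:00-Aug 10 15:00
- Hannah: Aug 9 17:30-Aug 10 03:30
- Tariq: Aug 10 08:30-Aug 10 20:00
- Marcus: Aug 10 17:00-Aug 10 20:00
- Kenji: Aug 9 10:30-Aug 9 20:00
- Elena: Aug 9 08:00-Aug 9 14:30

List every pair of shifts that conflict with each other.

Sorted by start: Elena, Kenji, Hannah, Tariq, Ingrid, Marcus.
Kenji starts before Elena ends → Elena and Kenji overlap.
Hannah starts after Elena ends; Elena is clear from here.
Hannah starts before Kenji ends → Kenji and Hannah overlap.
Tariq starts after Kenji ends; Kenji is clear from here.
Tariq starts after Hannah ends; Hannah is clear from here.
Ingrid starts before Tariq ends → Tariq and Ingrid overlap.
Marcus starts before Tariq ends → Tariq and Marcus overlap.
Marcus starts after Ingrid ends.

Elena & Kenji, Hannah & Kenji, Ingrid & Tariq, Marcus & Tariq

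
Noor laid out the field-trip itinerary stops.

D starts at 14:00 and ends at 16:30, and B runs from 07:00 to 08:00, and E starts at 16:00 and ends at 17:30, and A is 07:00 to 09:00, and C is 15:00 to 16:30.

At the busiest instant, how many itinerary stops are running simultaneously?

3

Sort all start/end points and keep a running count:
07:00 start A → 1
07:00 start B → 2
08:00 end B → 1
09:00 end A → 0
14:00 start D → 1
15:00 start C → 2
16:00 start E → 3
16:30 end C → 2
16:30 end D → 1
17:30 end E → 0
Peak is 3, at 16:00 (C, D, E).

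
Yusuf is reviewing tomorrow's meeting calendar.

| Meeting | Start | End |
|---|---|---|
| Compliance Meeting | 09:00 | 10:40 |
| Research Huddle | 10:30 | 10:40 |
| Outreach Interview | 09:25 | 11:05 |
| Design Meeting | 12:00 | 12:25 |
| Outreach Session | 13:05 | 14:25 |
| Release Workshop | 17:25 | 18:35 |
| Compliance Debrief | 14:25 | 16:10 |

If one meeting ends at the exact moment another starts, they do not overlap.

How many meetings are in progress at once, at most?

Sort all start/end points and keep a running count:
09:00 start Compliance Meeting → 1
09:25 start Outreach Interview → 2
10:30 start Research Huddle → 3
10:40 end Compliance Meeting → 2
10:40 end Research Huddle → 1
11:05 end Outreach Interview → 0
12:00 start Design Meeting → 1
12:25 end Design Meeting → 0
13:05 start Outreach Session → 1
14:25 end Outreach Session → 0
14:25 start Compliance Debrief → 1
16:10 end Compliance Debrief → 0
17:25 start Release Workshop → 1
18:35 end Release Workshop → 0
Peak is 3, at 10:30 (Compliance Meeting, Outreach Interview, Research Huddle).

3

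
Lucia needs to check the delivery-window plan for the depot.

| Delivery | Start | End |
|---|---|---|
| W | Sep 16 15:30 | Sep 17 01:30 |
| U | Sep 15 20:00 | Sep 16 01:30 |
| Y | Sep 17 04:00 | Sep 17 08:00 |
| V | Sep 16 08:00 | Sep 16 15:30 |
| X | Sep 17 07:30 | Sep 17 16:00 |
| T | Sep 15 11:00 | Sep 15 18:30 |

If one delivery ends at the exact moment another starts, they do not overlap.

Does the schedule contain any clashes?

Yes

Sorted by start: T, U, V, W, Y, X.
U starts after T ends; T is clear from here.
V starts after U ends; U is clear from here.
W starts exactly when V ends (back-to-back, no overlap); V is clear from here.
Y starts after W ends; W is clear from here.
X starts before Y ends → Y and X overlap.
That's a conflict, so the schedule is not conflict-free.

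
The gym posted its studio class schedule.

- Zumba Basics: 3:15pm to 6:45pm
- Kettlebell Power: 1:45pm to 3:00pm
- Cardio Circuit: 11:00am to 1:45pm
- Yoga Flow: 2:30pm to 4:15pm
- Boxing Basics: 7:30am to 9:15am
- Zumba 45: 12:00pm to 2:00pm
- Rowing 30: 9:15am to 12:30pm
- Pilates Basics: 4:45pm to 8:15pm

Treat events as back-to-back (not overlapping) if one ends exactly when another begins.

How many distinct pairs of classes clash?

7

Check each pair: they overlap iff neither finishes before the other starts.
Sorted by start: Boxing Basics, Rowing 30, Cardio Circuit, Zumba 45, Kettlebell Power, Yoga Flow, Zumba Basics, Pilates Basics.
Rowing 30 starts exactly when Boxing Basics ends (back-to-back, no overlap), so Boxing Basics has no further overlaps.
Cardio Circuit starts before Rowing 30 ends → Rowing 30 and Cardio Circuit overlap.
Zumba 45 starts before Rowing 30 ends → Rowing 30 and Zumba 45 overlap.
Kettlebell Power starts after Rowing 30 ends, so Rowing 30 has no further overlaps.
Zumba 45 starts before Cardio Circuit ends → Cardio Circuit and Zumba 45 overlap.
Kettlebell Power starts exactly when Cardio Circuit ends (back-to-back, no overlap), so Cardio Circuit has no further overlaps.
Kettlebell Power starts before Zumba 45 ends → Zumba 45 and Kettlebell Power overlap.
Yoga Flow starts after Zumba 45 ends, so Zumba 45 has no further overlaps.
Yoga Flow starts before Kettlebell Power ends → Kettlebell Power and Yoga Flow overlap.
Zumba Basics starts after Kettlebell Power ends, so Kettlebell Power has no further overlaps.
Zumba Basics starts before Yoga Flow ends → Yoga Flow and Zumba Basics overlap.
Pilates Basics starts after Yoga Flow ends.
Pilates Basics starts before Zumba Basics ends → Zumba Basics and Pilates Basics overlap.
Overlapping pairs: Cardio Circuit & Rowing 30, Cardio Circuit & Zumba 45, Kettlebell Power & Yoga Flow, Kettlebell Power & Zumba 45, Pilates Basics & Zumba Basics, Rowing 30 & Zumba 45, Yoga Flow & Zumba Basics — 7 in total.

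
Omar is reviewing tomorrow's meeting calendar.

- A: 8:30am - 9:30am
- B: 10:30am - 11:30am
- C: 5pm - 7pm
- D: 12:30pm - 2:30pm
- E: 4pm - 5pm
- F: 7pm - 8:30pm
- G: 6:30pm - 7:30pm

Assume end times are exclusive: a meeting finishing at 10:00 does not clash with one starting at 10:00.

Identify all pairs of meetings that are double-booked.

Two intervals overlap when each starts before the other ends.
Sorted by start: A, B, D, E, C, G, F.
B starts after A ends — done with A.
D starts after B ends — done with B.
E starts after D ends — done with D.
C starts exactly when E ends (back-to-back, no overlap) — done with E.
G starts before C ends → C and G overlap.
F starts exactly when C ends (back-to-back, no overlap).
F starts before G ends → G and F overlap.

C & G, F & G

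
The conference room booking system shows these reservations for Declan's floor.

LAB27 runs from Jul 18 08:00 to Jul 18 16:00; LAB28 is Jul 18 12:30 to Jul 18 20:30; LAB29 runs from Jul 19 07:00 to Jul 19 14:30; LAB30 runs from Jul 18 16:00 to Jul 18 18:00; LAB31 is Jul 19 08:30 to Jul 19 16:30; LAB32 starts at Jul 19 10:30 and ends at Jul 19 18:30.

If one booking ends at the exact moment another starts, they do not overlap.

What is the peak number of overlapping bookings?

3

Sort all start/end points and keep a running count:
Jul 18 08:00 start LAB27 → 1
Jul 18 12:30 start LAB28 → 2
Jul 18 16:00 end LAB27 → 1
Jul 18 16:00 start LAB30 → 2
Jul 18 18:00 end LAB30 → 1
Jul 18 20:30 end LAB28 → 0
Jul 19 07:00 start LAB29 → 1
Jul 19 08:30 start LAB31 → 2
Jul 19 10:30 start LAB32 → 3
Jul 19 14:30 end LAB29 → 2
Jul 19 16:30 end LAB31 → 1
Jul 19 18:30 end LAB32 → 0
Peak is 3, at Jul 19 10:30 (LAB29, LAB31, LAB32).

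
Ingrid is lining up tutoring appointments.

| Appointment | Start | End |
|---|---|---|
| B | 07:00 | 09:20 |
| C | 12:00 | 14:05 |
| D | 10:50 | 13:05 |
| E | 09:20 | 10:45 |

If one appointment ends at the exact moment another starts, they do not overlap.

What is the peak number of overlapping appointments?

2

Sort all start/end points and keep a running count:
07:00 start B → 1
09:20 end B → 0
09:20 start E → 1
10:45 end E → 0
10:50 start D → 1
12:00 start C → 2
13:05 end D → 1
14:05 end C → 0
Peak is 2, at 12:00 (C, D).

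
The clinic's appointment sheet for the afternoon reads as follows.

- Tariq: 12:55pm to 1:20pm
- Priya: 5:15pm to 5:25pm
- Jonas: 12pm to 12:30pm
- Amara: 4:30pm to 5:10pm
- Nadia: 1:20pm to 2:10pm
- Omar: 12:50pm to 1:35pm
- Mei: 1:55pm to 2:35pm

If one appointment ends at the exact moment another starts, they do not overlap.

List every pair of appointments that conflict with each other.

Sorted by start: Jonas, Omar, Tariq, Nadia, Mei, Amara, Priya.
Omar starts after Jonas ends, so Jonas has no further overlaps.
Tariq starts before Omar ends → Omar and Tariq overlap.
Nadia starts before Omar ends → Omar and Nadia overlap.
Mei starts after Omar ends, so Omar has no further overlaps.
Nadia starts exactly when Tariq ends (back-to-back, no overlap), so Tariq has no further overlaps.
Mei starts before Nadia ends → Nadia and Mei overlap.
Amara starts after Nadia ends, so Nadia has no further overlaps.
Amara starts after Mei ends, so Mei has no further overlaps.
Priya starts after Amara ends.

Mei & Nadia, Nadia & Omar, Omar & Tariq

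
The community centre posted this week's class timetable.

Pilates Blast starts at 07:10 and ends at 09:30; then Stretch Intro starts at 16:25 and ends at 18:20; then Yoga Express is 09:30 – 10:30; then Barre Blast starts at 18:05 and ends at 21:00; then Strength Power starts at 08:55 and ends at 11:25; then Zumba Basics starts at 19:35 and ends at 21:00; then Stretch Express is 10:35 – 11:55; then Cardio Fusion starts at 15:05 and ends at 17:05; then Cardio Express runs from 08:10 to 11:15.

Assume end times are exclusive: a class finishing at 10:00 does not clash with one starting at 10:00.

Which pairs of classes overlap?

Barre Blast & Stretch Intro, Barre Blast & Zumba Basics, Cardio Express & Pilates Blast, Cardio Express & Strength Power, Cardio Express & Stretch Express, Cardio Express & Yoga Express, Cardio Fusion & Stretch Intro, Pilates Blast & Strength Power, Strength Power & Stretch Express, Strength Power & Yoga Express

Sorted by start: Pilates Blast, Cardio Express, Strength Power, Yoga Express, Stretch Express, Cardio Fusion, Stretch Intro, Barre Blast, Zumba Basics.
Cardio Express starts before Pilates Blast ends → Pilates Blast and Cardio Express overlap.
Strength Power starts before Pilates Blast ends → Pilates Blast and Strength Power overlap.
Yoga Express starts exactly when Pilates Blast ends (back-to-back, no overlap) — done with Pilates Blast.
Strength Power starts before Cardio Express ends → Cardio Express and Strength Power overlap.
Yoga Express starts before Cardio Express ends → Cardio Express and Yoga Express overlap.
Stretch Express starts before Cardio Express ends → Cardio Express and Stretch Express overlap.
Cardio Fusion starts after Cardio Express ends — done with Cardio Express.
Yoga Express starts before Strength Power ends → Strength Power and Yoga Express overlap.
Stretch Express starts before Strength Power ends → Strength Power and Stretch Express overlap.
Cardio Fusion starts after Strength Power ends — done with Strength Power.
Stretch Express starts after Yoga Express ends — done with Yoga Express.
Cardio Fusion starts after Stretch Express ends — done with Stretch Express.
Stretch Intro starts before Cardio Fusion ends → Cardio Fusion and Stretch Intro overlap.
Barre Blast starts after Cardio Fusion ends — done with Cardio Fusion.
Barre Blast starts before Stretch Intro ends → Stretch Intro and Barre Blast overlap.
Zumba Basics starts after Stretch Intro ends.
Zumba Basics starts before Barre Blast ends → Barre Blast and Zumba Basics overlap.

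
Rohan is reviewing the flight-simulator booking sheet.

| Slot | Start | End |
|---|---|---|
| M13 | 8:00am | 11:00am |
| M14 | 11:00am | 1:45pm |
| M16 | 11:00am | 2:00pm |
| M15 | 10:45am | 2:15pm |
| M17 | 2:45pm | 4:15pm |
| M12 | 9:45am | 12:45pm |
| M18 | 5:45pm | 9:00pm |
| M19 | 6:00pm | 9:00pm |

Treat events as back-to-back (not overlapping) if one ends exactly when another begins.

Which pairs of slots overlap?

M12 & M13, M12 & M14, M12 & M15, M12 & M16, M13 & M15, M14 & M15, M14 & M16, M15 & M16, M18 & M19

Sorted by start: M13, M12, M15, M14, M16, M17, M18, M19.
M12 starts before M13 ends → M13 and M12 overlap.
M15 starts before M13 ends → M13 and M15 overlap.
M14 starts exactly when M13 ends (back-to-back, no overlap) — done with M13.
M15 starts before M12 ends → M12 and M15 overlap.
M14 starts before M12 ends → M12 and M14 overlap.
M16 starts before M12 ends → M12 and M16 overlap.
M17 starts after M12 ends — done with M12.
M14 starts before M15 ends → M15 and M14 overlap.
M16 starts before M15 ends → M15 and M16 overlap.
M17 starts after M15 ends — done with M15.
M16 starts before M14 ends → M14 and M16 overlap.
M17 starts after M14 ends — done with M14.
M17 starts after M16 ends — done with M16.
M18 starts after M17 ends — done with M17.
M19 starts before M18 ends → M18 and M19 overlap.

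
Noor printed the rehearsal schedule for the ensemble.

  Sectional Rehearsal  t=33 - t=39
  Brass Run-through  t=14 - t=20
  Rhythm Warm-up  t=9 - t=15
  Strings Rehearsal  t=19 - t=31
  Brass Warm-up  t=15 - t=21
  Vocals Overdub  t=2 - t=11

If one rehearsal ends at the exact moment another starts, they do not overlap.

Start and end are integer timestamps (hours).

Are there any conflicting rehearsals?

Sorted by start: Vocals Overdub, Rhythm Warm-up, Brass Run-through, Brass Warm-up, Strings Rehearsal, Sectional Rehearsal.
Rhythm Warm-up starts before Vocals Overdub ends → Vocals Overdub and Rhythm Warm-up overlap.
That's a conflict, so the schedule is not conflict-free.

Yes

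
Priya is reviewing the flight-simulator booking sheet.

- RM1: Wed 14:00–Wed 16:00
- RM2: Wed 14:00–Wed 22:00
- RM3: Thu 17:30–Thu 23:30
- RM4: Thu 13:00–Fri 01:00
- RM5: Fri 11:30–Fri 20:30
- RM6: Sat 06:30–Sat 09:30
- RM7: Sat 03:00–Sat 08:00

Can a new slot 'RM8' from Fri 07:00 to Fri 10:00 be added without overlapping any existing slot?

RM1: ends Wed 16:00 at or before RM8 starts Fri 07:00 → clear.
RM2: ends Wed 22:00 at or before RM8 starts Fri 07:00 → clear.
RM4: ends Fri 01:00 at or before RM8 starts Fri 07:00 → clear.
RM3: ends Thu 23:30 at or before RM8 starts Fri 07:00 → clear.
RM5: starts Fri 11:30 at or after RM8 ends Fri 10:00 → clear.
RM7: starts Sat 03:00 at or after RM8 ends Fri 10:00 → clear.
RM6: starts Sat 06:30 at or after RM8 ends Fri 10:00 → clear.

Yes — the slot is free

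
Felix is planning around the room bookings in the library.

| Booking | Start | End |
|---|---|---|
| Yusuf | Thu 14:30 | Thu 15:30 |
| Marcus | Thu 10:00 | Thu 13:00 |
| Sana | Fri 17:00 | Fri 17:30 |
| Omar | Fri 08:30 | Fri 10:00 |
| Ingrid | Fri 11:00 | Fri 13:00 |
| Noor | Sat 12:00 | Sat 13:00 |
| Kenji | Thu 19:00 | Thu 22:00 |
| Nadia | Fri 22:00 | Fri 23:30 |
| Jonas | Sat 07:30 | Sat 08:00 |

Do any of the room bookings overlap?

No

Sorted by start: Marcus, Yusuf, Kenji, Omar, Ingrid, Sana, Nadia, Jonas, Noor.
Yusuf starts after Marcus ends — done with Marcus.
Kenji starts after Yusuf ends — done with Yusuf.
Omar starts after Kenji ends — done with Kenji.
Ingrid starts after Omar ends — done with Omar.
Sana starts after Ingrid ends — done with Ingrid.
Nadia starts after Sana ends — done with Sana.
Jonas starts after Nadia ends — done with Nadia.
Noor starts after Jonas ends.
Every pair is clear; the schedule has no overlaps.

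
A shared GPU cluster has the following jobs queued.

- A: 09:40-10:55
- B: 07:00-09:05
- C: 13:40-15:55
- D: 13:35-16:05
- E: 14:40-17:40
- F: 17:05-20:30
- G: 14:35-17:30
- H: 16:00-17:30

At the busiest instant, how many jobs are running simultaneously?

4

Sweep the timeline, counting +1 at each start and −1 at each end (ends before starts at a tie):
07:00 start B → 1
09:05 end B → 0
09:40 start A → 1
10:55 end A → 0
13:35 start D → 1
13:40 start C → 2
14:35 start G → 3
14:40 start E → 4
15:55 end C → 3
16:00 start H → 4
16:05 end D → 3
17:05 start F → 4
17:30 end G → 3
17:30 end H → 2
17:40 end E → 1
20:30 end F → 0
Peak is 4, at 14:40 (C, D, E, G).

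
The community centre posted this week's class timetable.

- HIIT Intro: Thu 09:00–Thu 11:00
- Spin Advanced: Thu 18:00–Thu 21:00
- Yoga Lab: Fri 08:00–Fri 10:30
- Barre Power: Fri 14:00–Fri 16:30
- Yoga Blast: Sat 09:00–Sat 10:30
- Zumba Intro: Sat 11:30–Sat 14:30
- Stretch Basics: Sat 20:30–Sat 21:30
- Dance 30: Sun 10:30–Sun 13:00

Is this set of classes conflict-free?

Sorted by start: HIIT Intro, Spin Advanced, Yoga Lab, Barre Power, Yoga Blast, Zumba Intro, Stretch Basics, Dance 30.
Spin Advanced starts after HIIT Intro ends; HIIT Intro is clear from here.
Yoga Lab starts after Spin Advanced ends; Spin Advanced is clear from here.
Barre Power starts after Yoga Lab ends; Yoga Lab is clear from here.
Yoga Blast starts after Barre Power ends; Barre Power is clear from here.
Zumba Intro starts after Yoga Blast ends; Yoga Blast is clear from here.
Stretch Basics starts after Zumba Intro ends; Zumba Intro is clear from here.
Dance 30 starts after Stretch Basics ends.
Every pair is clear; the schedule has no overlaps.

Yes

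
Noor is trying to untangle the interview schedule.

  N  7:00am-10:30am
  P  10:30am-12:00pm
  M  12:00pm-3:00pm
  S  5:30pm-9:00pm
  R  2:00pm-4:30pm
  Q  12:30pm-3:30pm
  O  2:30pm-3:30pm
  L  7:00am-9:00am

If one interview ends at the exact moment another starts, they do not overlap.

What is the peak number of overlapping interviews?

4

Sort all start/end points and keep a running count:
7:00am start L → 1
7:00am start N → 2
9:00am end L → 1
10:30am end N → 0
10:30am start P → 1
12:00pm end P → 0
12:00pm start M → 1
12:30pm start Q → 2
2:00pm start R → 3
2:30pm start O → 4
3:00pm end M → 3
3:30pm end O → 2
3:30pm end Q → 1
4:30pm end R → 0
5:30pm start S → 1
9:00pm end S → 0
Peak is 4, at 2:30pm (M, O, Q, R).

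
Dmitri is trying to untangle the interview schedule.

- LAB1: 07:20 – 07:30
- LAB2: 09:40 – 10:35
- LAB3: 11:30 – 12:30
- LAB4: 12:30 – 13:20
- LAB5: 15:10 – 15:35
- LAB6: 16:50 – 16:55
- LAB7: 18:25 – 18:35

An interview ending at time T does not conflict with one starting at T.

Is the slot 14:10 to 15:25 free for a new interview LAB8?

No — it overlaps LAB5

LAB1: ends 07:30 at or before LAB8 starts 14:10 → clear.
LAB2: ends 10:35 at or before LAB8 starts 14:10 → clear.
LAB3: ends 12:30 at or before LAB8 starts 14:10 → clear.
LAB4: ends 13:20 at or before LAB8 starts 14:10 → clear.
LAB5: starts 15:10 before LAB8 ends 15:25, and ends 15:35 after LAB8 starts 14:10 → overlap.
LAB6: starts 16:50 at or after LAB8 ends 15:25 → clear.
LAB7: starts 18:25 at or after LAB8 ends 15:25 → clear.
LAB8 overlaps LAB5.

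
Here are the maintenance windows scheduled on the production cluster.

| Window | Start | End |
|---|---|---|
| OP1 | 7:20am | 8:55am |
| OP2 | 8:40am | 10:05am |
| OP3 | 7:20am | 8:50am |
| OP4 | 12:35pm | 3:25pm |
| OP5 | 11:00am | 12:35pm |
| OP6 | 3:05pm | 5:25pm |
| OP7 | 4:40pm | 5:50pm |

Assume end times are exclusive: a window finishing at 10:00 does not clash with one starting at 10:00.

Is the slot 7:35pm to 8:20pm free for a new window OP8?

OP1: ends 8:55am at or before OP8 starts 7:35pm → clear.
OP3: ends 8:50am at or before OP8 starts 7:35pm → clear.
OP2: ends 10:05am at or before OP8 starts 7:35pm → clear.
OP5: ends 12:35pm at or before OP8 starts 7:35pm → clear.
OP4: ends 3:25pm at or before OP8 starts 7:35pm → clear.
OP6: ends 5:25pm at or before OP8 starts 7:35pm → clear.
OP7: ends 5:50pm at or before OP8 starts 7:35pm → clear.

Yes — the slot is free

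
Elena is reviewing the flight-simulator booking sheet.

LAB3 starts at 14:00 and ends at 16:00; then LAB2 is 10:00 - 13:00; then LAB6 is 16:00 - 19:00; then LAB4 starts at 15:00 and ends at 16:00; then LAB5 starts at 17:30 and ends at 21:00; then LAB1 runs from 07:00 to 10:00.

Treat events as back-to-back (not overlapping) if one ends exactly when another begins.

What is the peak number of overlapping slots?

2

Walk through starts and ends in time order (an end at T is processed before a start at T):
07:00 start LAB1 → 1
10:00 end LAB1 → 0
10:00 start LAB2 → 1
13:00 end LAB2 → 0
14:00 start LAB3 → 1
15:00 start LAB4 → 2
16:00 end LAB3 → 1
16:00 end LAB4 → 0
16:00 start LAB6 → 1
17:30 start LAB5 → 2
19:00 end LAB6 → 1
21:00 end LAB5 → 0
Peak is 2, at 15:00 (LAB3, LAB4).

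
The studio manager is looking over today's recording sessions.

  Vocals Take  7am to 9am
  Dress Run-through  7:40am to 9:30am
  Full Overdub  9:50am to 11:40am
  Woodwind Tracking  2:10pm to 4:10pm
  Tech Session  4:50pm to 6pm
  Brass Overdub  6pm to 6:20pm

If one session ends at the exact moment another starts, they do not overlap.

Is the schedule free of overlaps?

No

Check each pair: they overlap iff neither finishes before the other starts.
Sorted by start: Vocals Take, Dress Run-through, Full Overdub, Woodwind Tracking, Tech Session, Brass Overdub.
Dress Run-through starts before Vocals Take ends → Vocals Take and Dress Run-through overlap.
That's a conflict, so the schedule is not conflict-free.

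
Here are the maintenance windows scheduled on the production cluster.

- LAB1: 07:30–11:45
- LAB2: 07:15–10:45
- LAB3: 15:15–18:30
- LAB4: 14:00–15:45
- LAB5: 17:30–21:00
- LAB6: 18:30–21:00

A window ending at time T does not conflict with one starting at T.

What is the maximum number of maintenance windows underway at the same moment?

Sweep the timeline, counting +1 at each start and −1 at each end (ends before starts at a tie):
07:15 start LAB2 → 1
07:30 start LAB1 → 2
10:45 end LAB2 → 1
11:45 end LAB1 → 0
14:00 start LAB4 → 1
15:15 start LAB3 → 2
15:45 end LAB4 → 1
17:30 start LAB5 → 2
18:30 end LAB3 → 1
18:30 start LAB6 → 2
21:00 end LAB5 → 1
21:00 end LAB6 → 0
Peak is 2, at 07:30 (LAB1, LAB2).

2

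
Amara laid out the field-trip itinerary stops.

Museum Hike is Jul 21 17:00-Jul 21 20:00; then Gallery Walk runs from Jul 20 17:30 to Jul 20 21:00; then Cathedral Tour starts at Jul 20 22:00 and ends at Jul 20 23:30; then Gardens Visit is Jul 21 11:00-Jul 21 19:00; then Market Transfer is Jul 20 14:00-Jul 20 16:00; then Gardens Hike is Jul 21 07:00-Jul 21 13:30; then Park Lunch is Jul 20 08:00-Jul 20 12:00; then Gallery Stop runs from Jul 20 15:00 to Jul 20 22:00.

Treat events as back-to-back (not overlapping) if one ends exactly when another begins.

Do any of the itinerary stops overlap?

Two intervals overlap when each starts before the other ends.
Sorted by start: Park Lunch, Market Transfer, Gallery Stop, Gallery Walk, Cathedral Tour, Gardens Hike, Gardens Visit, Museum Hike.
Market Transfer starts after Park Lunch ends; Park Lunch is clear from here.
Gallery Stop starts before Market Transfer ends → Market Transfer and Gallery Stop overlap.
That's a conflict, so the schedule is not conflict-free.

Yes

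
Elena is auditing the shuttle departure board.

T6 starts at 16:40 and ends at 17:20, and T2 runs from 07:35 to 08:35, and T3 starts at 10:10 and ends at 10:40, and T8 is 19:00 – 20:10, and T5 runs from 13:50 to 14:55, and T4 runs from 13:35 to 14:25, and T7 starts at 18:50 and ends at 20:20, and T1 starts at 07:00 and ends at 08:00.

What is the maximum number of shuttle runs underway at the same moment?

2

Sweep the timeline, counting +1 at each start and −1 at each end (ends before starts at a tie):
07:00 start T1 → 1
07:35 start T2 → 2
08:00 end T1 → 1
08:35 end T2 → 0
10:10 start T3 → 1
10:40 end T3 → 0
13:35 start T4 → 1
13:50 start T5 → 2
14:25 end T4 → 1
14:55 end T5 → 0
16:40 start T6 → 1
17:20 end T6 → 0
18:50 start T7 → 1
19:00 start T8 → 2
20:10 end T8 → 1
20:20 end T7 → 0
Peak is 2, at 07:35 (T1, T2).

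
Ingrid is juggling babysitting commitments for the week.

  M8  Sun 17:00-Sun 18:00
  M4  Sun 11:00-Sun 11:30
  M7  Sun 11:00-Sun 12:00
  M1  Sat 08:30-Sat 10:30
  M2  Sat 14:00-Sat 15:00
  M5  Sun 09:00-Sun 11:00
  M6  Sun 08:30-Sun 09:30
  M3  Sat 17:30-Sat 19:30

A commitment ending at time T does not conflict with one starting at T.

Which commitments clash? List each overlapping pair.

Sorted by start: M1, M2, M3, M6, M5, M4, M7, M8.
M2 starts after M1 ends, so M1 has no further overlaps.
M3 starts after M2 ends, so M2 has no further overlaps.
M6 starts after M3 ends, so M3 has no further overlaps.
M5 starts before M6 ends → M6 and M5 overlap.
M4 starts after M6 ends, so M6 has no further overlaps.
M4 starts exactly when M5 ends (back-to-back, no overlap), so M5 has no further overlaps.
M7 starts before M4 ends → M4 and M7 overlap.
M8 starts after M4 ends.
M8 starts after M7 ends.

M4 & M7, M5 & M6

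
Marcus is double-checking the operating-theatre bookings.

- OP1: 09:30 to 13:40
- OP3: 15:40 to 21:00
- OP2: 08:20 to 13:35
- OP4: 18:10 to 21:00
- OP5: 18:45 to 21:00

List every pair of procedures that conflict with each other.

Two intervals overlap when each starts before the other ends.
Sorted by start: OP2, OP1, OP3, OP4, OP5.
OP1 starts before OP2 ends → OP2 and OP1 overlap.
OP3 starts after OP2 ends, so OP2 has no further overlaps.
OP3 starts after OP1 ends, so OP1 has no further overlaps.
OP4 starts before OP3 ends → OP3 and OP4 overlap.
OP5 starts before OP3 ends → OP3 and OP5 overlap.
OP5 starts before OP4 ends → OP4 and OP5 overlap.

OP1 & OP2, OP3 & OP4, OP3 & OP5, OP4 & OP5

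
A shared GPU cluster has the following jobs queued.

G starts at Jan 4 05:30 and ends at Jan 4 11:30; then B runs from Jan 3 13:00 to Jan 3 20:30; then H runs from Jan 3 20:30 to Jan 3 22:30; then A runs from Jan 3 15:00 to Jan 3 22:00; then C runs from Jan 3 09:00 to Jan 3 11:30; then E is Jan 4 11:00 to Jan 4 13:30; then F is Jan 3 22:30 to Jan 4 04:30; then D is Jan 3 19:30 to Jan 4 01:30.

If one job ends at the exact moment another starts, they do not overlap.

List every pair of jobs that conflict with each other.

Two intervals overlap when each starts before the other ends.
Sorted by start: C, B, A, D, H, F, G, E.
B starts after C ends — done with C.
A starts before B ends → B and A overlap.
D starts before B ends → B and D overlap.
H starts exactly when B ends (back-to-back, no overlap) — done with B.
D starts before A ends → A and D overlap.
H starts before A ends → A and H overlap.
F starts after A ends — done with A.
H starts before D ends → D and H overlap.
F starts before D ends → D and F overlap.
G starts after D ends — done with D.
F starts exactly when H ends (back-to-back, no overlap) — done with H.
G starts after F ends — done with F.
E starts before G ends → G and E overlap.

A & B, A & D, A & H, B & D, D & F, D & H, E & G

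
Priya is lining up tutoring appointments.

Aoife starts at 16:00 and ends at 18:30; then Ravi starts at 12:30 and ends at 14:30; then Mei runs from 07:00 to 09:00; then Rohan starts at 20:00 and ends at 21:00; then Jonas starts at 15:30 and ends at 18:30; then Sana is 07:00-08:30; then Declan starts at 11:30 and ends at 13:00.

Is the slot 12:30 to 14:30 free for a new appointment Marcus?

Mei: ends 09:00 at or before Marcus starts 12:30 → clear.
Sana: ends 08:30 at or before Marcus starts 12:30 → clear.
Declan: starts 11:30 before Marcus ends 14:30, and ends 13:00 after Marcus starts 12:30 → overlap.
Ravi: starts 12:30 before Marcus ends 14:30, and ends 14:30 after Marcus starts 12:30 → overlap.
Jonas: starts 15:30 at or after Marcus ends 14:30 → clear.
Aoife: starts 16:00 at or after Marcus ends 14:30 → clear.
Rohan: starts 20:00 at or after Marcus ends 14:30 → clear.
Marcus overlaps Declan, Ravi.

No — it overlaps Declan, Ravi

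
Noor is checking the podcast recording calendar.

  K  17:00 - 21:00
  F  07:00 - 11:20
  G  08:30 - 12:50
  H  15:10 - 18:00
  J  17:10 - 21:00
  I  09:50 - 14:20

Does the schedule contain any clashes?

Sorted by start: F, G, I, H, K, J.
G starts before F ends → F and G overlap.
That's a conflict, so the schedule is not conflict-free.

Yes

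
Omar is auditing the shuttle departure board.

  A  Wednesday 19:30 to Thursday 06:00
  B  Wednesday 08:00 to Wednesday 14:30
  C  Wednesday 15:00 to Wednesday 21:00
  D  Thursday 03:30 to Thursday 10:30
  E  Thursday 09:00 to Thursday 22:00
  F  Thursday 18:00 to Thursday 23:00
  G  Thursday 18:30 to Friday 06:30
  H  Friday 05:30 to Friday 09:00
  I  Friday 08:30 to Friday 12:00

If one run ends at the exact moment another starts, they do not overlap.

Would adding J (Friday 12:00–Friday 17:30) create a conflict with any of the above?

No — it doesn't clash with anything

B: ends Wednesday 14:30 at or before J starts Friday 12:00 → clear.
C: ends Wednesday 21:00 at or before J starts Friday 12:00 → clear.
A: ends Thursday 06:00 at or before J starts Friday 12:00 → clear.
D: ends Thursday 10:30 at or before J starts Friday 12:00 → clear.
E: ends Thursday 22:00 at or before J starts Friday 12:00 → clear.
F: ends Thursday 23:00 at or before J starts Friday 12:00 → clear.
G: ends Friday 06:30 at or before J starts Friday 12:00 → clear.
H: ends Friday 09:00 at or before J starts Friday 12:00 → clear.
I: ends Friday 12:00 at or before J starts Friday 12:00 → clear.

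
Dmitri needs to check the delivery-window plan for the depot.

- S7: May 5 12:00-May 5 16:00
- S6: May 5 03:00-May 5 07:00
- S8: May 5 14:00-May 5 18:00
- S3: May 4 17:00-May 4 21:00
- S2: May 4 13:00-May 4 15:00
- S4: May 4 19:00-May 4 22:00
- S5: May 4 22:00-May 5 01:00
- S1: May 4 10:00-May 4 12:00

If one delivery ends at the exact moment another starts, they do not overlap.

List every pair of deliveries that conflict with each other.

S3 & S4, S7 & S8

Sorted by start: S1, S2, S3, S4, S5, S6, S7, S8.
S2 starts after S1 ends — done with S1.
S3 starts after S2 ends — done with S2.
S4 starts before S3 ends → S3 and S4 overlap.
S5 starts after S3 ends — done with S3.
S5 starts exactly when S4 ends (back-to-back, no overlap) — done with S4.
S6 starts after S5 ends — done with S5.
S7 starts after S6 ends — done with S6.
S8 starts before S7 ends → S7 and S8 overlap.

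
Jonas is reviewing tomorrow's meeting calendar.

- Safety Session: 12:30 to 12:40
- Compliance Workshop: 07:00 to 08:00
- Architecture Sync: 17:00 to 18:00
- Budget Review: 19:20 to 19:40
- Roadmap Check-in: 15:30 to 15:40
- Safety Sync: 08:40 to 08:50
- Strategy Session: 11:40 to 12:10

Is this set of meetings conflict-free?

Yes

Sorted by start: Compliance Workshop, Safety Sync, Strategy Session, Safety Session, Roadmap Check-in, Architecture Sync, Budget Review.
Safety Sync starts after Compliance Workshop ends, so Compliance Workshop has no further overlaps.
Strategy Session starts after Safety Sync ends, so Safety Sync has no further overlaps.
Safety Session starts after Strategy Session ends, so Strategy Session has no further overlaps.
Roadmap Check-in starts after Safety Session ends, so Safety Session has no further overlaps.
Architecture Sync starts after Roadmap Check-in ends, so Roadmap Check-in has no further overlaps.
Budget Review starts after Architecture Sync ends.
Every pair is clear; the schedule has no overlaps.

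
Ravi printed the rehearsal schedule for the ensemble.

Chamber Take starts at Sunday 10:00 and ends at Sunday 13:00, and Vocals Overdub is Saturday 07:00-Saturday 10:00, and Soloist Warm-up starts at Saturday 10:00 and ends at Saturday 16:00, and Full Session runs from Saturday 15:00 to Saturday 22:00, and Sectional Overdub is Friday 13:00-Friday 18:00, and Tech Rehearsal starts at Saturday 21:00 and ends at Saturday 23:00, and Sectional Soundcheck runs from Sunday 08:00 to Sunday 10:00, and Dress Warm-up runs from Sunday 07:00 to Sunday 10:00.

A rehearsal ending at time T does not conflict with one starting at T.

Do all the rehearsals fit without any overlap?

Sorted by start: Sectional Overdub, Vocals Overdub, Soloist Warm-up, Full Session, Tech Rehearsal, Dress Warm-up, Sectional Soundcheck, Chamber Take.
Vocals Overdub starts after Sectional Overdub ends, so nothing later overlaps Sectional Overdub either.
Soloist Warm-up starts exactly when Vocals Overdub ends (back-to-back, no overlap), so nothing later overlaps Vocals Overdub either.
Full Session starts before Soloist Warm-up ends → Soloist Warm-up and Full Session overlap.
That's a conflict, so the schedule is not conflict-free.

No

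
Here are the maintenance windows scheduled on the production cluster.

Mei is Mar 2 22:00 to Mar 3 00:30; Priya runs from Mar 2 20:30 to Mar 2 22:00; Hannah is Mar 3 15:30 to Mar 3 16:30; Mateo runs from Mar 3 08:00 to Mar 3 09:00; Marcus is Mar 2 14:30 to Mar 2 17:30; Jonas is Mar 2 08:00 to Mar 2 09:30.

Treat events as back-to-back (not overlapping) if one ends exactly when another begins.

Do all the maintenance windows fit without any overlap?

Sorted by start: Jonas, Marcus, Priya, Mei, Mateo, Hannah.
Marcus starts after Jonas ends, so Jonas has no further overlaps.
Priya starts after Marcus ends, so Marcus has no further overlaps.
Mei starts exactly when Priya ends (back-to-back, no overlap), so Priya has no further overlaps.
Mateo starts after Mei ends, so Mei has no further overlaps.
Hannah starts after Mateo ends.
Every pair is clear; the schedule has no overlaps.

Yes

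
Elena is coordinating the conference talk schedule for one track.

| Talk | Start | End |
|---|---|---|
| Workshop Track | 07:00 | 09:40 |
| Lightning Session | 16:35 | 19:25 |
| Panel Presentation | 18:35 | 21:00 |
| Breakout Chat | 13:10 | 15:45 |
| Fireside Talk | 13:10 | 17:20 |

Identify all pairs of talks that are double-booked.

Sorted by start: Workshop Track, Breakout Chat, Fireside Talk, Lightning Session, Panel Presentation.
Breakout Chat starts after Workshop Track ends; Workshop Track is clear from here.
Fireside Talk starts before Breakout Chat ends → Breakout Chat and Fireside Talk overlap.
Lightning Session starts after Breakout Chat ends; Breakout Chat is clear from here.
Lightning Session starts before Fireside Talk ends → Fireside Talk and Lightning Session overlap.
Panel Presentation starts after Fireside Talk ends.
Panel Presentation starts before Lightning Session ends → Lightning Session and Panel Presentation overlap.

Breakout Chat & Fireside Talk, Fireside Talk & Lightning Session, Lightning Session & Panel Presentation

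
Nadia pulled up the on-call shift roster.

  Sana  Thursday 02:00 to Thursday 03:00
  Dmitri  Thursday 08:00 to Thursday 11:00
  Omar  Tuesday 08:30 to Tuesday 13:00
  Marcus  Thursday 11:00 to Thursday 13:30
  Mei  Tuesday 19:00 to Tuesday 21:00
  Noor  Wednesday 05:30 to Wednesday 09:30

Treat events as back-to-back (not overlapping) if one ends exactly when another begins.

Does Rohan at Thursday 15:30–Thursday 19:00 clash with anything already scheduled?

Omar: ends Tuesday 13:00 at or before Rohan starts Thursday 15:30 → clear.
Mei: ends Tuesday 21:00 at or before Rohan starts Thursday 15:30 → clear.
Noor: ends Wednesday 09:30 at or before Rohan starts Thursday 15:30 → clear.
Sana: ends Thursday 03:00 at or before Rohan starts Thursday 15:30 → clear.
Dmitri: ends Thursday 11:00 at or before Rohan starts Thursday 15:30 → clear.
Marcus: ends Thursday 13:30 at or before Rohan starts Thursday 15:30 → clear.

No — it doesn't clash with anything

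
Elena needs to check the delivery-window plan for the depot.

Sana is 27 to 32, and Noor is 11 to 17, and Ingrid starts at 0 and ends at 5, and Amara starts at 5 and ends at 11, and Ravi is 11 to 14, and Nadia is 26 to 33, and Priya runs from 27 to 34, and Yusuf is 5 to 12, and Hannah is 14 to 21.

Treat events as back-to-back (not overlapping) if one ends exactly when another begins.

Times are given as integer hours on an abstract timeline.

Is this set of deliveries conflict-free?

No

Check each pair: they overlap iff neither finishes before the other starts.
Sorted by start: Ingrid, Yusuf, Amara, Noor, Ravi, Hannah, Nadia, Sana, Priya.
Yusuf starts exactly when Ingrid ends (back-to-back, no overlap) — done with Ingrid.
Amara starts before Yusuf ends → Yusuf and Amara overlap.
That's a conflict, so the schedule is not conflict-free.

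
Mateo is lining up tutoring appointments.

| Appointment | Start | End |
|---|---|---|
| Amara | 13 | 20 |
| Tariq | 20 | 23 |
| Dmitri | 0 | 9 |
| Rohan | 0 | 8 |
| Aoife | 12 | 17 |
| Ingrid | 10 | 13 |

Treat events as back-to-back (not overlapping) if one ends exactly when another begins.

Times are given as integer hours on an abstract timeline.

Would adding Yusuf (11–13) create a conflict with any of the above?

Rohan: ends 8 at or before Yusuf starts 11 → clear.
Dmitri: ends 9 at or before Yusuf starts 11 → clear.
Ingrid: starts 10 before Yusuf ends 13, and ends 13 after Yusuf starts 11 → overlap.
Aoife: starts 12 before Yusuf ends 13, and ends 17 after Yusuf starts 11 → overlap.
Amara: starts 13 at or after Yusuf ends 13 → clear.
Tariq: starts 20 at or after Yusuf ends 13 → clear.
Yusuf overlaps Aoife, Ingrid.

Yes — it overlaps Aoife, Ingrid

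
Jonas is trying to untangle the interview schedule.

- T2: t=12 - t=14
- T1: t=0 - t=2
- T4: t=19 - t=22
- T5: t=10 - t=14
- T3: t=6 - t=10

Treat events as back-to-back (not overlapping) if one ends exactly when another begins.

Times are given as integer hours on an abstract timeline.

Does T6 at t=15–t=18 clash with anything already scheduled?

T1: ends t=2 at or before T6 starts t=15 → clear.
T3: ends t=10 at or before T6 starts t=15 → clear.
T5: ends t=14 at or before T6 starts t=15 → clear.
T2: ends t=14 at or before T6 starts t=15 → clear.
T4: starts t=19 at or after T6 ends t=18 → clear.

No — it doesn't clash with anything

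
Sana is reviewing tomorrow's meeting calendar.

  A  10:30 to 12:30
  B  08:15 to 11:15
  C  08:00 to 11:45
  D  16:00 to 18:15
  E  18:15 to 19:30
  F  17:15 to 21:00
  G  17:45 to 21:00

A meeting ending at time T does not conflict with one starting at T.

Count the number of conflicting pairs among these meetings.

8

Sorted by start: C, B, A, D, F, G, E.
B starts before C ends → C and B overlap.
A starts before C ends → C and A overlap.
D starts after C ends, so nothing later overlaps C either.
A starts before B ends → B and A overlap.
D starts after B ends, so nothing later overlaps B either.
D starts after A ends, so nothing later overlaps A either.
F starts before D ends → D and F overlap.
G starts before D ends → D and G overlap.
E starts exactly when D ends (back-to-back, no overlap).
G starts before F ends → F and G overlap.
E starts before F ends → F and E overlap.
E starts before G ends → G and E overlap.
Overlapping pairs: A & B, A & C, B & C, D & F, D & G, E & F, E & G, F & G — 8 in total.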